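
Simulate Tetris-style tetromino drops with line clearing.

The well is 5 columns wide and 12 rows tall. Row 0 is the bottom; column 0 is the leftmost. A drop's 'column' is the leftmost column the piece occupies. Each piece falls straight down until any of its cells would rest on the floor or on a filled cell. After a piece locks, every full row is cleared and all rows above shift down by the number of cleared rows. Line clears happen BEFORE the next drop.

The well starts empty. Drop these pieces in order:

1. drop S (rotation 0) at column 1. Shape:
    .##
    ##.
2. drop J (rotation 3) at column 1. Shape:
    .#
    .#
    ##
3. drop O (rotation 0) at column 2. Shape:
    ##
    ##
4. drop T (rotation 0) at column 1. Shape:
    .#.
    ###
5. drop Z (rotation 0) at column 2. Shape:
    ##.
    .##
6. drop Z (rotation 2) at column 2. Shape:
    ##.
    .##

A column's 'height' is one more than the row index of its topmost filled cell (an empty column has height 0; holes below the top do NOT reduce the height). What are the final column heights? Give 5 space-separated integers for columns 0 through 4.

Drop 1: S rot0 at col 1 lands with bottom-row=0; cleared 0 line(s) (total 0); column heights now [0 1 2 2 0], max=2
Drop 2: J rot3 at col 1 lands with bottom-row=2; cleared 0 line(s) (total 0); column heights now [0 3 5 2 0], max=5
Drop 3: O rot0 at col 2 lands with bottom-row=5; cleared 0 line(s) (total 0); column heights now [0 3 7 7 0], max=7
Drop 4: T rot0 at col 1 lands with bottom-row=7; cleared 0 line(s) (total 0); column heights now [0 8 9 8 0], max=9
Drop 5: Z rot0 at col 2 lands with bottom-row=8; cleared 0 line(s) (total 0); column heights now [0 8 10 10 9], max=10
Drop 6: Z rot2 at col 2 lands with bottom-row=10; cleared 0 line(s) (total 0); column heights now [0 8 12 12 11], max=12

Answer: 0 8 12 12 11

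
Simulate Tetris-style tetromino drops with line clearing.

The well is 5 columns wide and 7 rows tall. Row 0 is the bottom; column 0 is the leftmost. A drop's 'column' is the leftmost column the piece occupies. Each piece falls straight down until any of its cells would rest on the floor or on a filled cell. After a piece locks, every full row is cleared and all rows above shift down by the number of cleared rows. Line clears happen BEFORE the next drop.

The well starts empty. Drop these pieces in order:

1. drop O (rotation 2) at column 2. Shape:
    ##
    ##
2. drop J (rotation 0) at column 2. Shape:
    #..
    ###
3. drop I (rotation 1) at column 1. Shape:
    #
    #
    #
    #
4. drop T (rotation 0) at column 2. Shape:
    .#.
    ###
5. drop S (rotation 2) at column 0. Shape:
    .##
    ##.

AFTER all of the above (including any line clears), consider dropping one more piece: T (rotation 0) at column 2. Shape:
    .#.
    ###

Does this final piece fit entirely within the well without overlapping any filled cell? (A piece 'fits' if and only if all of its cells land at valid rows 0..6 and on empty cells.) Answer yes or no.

Drop 1: O rot2 at col 2 lands with bottom-row=0; cleared 0 line(s) (total 0); column heights now [0 0 2 2 0], max=2
Drop 2: J rot0 at col 2 lands with bottom-row=2; cleared 0 line(s) (total 0); column heights now [0 0 4 3 3], max=4
Drop 3: I rot1 at col 1 lands with bottom-row=0; cleared 0 line(s) (total 0); column heights now [0 4 4 3 3], max=4
Drop 4: T rot0 at col 2 lands with bottom-row=4; cleared 0 line(s) (total 0); column heights now [0 4 5 6 5], max=6
Drop 5: S rot2 at col 0 lands with bottom-row=4; cleared 1 line(s) (total 1); column heights now [0 5 5 5 3], max=5
Test piece T rot0 at col 2 (width 3): heights before test = [0 5 5 5 3]; fits = True

Answer: yes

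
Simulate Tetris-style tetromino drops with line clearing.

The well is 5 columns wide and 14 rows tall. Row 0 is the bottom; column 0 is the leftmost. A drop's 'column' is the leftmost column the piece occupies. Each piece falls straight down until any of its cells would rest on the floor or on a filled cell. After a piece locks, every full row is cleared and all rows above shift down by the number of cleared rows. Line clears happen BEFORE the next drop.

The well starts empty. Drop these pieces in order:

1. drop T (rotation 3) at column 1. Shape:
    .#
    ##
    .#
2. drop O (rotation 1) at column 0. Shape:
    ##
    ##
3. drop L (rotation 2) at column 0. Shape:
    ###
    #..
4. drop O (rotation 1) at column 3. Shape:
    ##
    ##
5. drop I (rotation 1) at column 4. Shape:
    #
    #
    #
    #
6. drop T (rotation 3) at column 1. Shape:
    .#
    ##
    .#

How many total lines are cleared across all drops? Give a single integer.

Drop 1: T rot3 at col 1 lands with bottom-row=0; cleared 0 line(s) (total 0); column heights now [0 2 3 0 0], max=3
Drop 2: O rot1 at col 0 lands with bottom-row=2; cleared 0 line(s) (total 0); column heights now [4 4 3 0 0], max=4
Drop 3: L rot2 at col 0 lands with bottom-row=4; cleared 0 line(s) (total 0); column heights now [6 6 6 0 0], max=6
Drop 4: O rot1 at col 3 lands with bottom-row=0; cleared 0 line(s) (total 0); column heights now [6 6 6 2 2], max=6
Drop 5: I rot1 at col 4 lands with bottom-row=2; cleared 0 line(s) (total 0); column heights now [6 6 6 2 6], max=6
Drop 6: T rot3 at col 1 lands with bottom-row=6; cleared 0 line(s) (total 0); column heights now [6 8 9 2 6], max=9

Answer: 0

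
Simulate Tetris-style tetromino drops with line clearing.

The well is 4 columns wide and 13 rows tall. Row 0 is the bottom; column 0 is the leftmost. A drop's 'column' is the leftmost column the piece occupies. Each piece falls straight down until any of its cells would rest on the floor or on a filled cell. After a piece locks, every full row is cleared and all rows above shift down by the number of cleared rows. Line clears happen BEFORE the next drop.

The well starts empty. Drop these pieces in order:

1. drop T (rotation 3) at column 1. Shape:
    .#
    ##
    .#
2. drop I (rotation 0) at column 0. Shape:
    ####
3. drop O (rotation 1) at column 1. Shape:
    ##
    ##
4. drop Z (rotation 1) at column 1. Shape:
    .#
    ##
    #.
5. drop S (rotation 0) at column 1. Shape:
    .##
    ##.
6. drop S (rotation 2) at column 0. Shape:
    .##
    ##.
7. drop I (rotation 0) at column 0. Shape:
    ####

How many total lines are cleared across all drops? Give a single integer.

Answer: 3

Derivation:
Drop 1: T rot3 at col 1 lands with bottom-row=0; cleared 0 line(s) (total 0); column heights now [0 2 3 0], max=3
Drop 2: I rot0 at col 0 lands with bottom-row=3; cleared 1 line(s) (total 1); column heights now [0 2 3 0], max=3
Drop 3: O rot1 at col 1 lands with bottom-row=3; cleared 0 line(s) (total 1); column heights now [0 5 5 0], max=5
Drop 4: Z rot1 at col 1 lands with bottom-row=5; cleared 0 line(s) (total 1); column heights now [0 7 8 0], max=8
Drop 5: S rot0 at col 1 lands with bottom-row=8; cleared 0 line(s) (total 1); column heights now [0 9 10 10], max=10
Drop 6: S rot2 at col 0 lands with bottom-row=9; cleared 1 line(s) (total 2); column heights now [0 10 10 0], max=10
Drop 7: I rot0 at col 0 lands with bottom-row=10; cleared 1 line(s) (total 3); column heights now [0 10 10 0], max=10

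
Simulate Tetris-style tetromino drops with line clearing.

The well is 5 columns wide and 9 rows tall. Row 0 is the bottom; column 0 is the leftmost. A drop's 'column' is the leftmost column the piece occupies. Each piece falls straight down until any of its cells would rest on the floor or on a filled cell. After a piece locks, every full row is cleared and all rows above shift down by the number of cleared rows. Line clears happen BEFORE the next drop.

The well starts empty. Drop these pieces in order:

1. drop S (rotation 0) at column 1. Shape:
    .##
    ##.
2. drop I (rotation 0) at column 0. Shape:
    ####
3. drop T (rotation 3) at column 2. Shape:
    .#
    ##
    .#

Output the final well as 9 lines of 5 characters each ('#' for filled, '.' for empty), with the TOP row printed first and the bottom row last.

Drop 1: S rot0 at col 1 lands with bottom-row=0; cleared 0 line(s) (total 0); column heights now [0 1 2 2 0], max=2
Drop 2: I rot0 at col 0 lands with bottom-row=2; cleared 0 line(s) (total 0); column heights now [3 3 3 3 0], max=3
Drop 3: T rot3 at col 2 lands with bottom-row=3; cleared 0 line(s) (total 0); column heights now [3 3 5 6 0], max=6

Answer: .....
.....
.....
...#.
..##.
...#.
####.
..##.
.##..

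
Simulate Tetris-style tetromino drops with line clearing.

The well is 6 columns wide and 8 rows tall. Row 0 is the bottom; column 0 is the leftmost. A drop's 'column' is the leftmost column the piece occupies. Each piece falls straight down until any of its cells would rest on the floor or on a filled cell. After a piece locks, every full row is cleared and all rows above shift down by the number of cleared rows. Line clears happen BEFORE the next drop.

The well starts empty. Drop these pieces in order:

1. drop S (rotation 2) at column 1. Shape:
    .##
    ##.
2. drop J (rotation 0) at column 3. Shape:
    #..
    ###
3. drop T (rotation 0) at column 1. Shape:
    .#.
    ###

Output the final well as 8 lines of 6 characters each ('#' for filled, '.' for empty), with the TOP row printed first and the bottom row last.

Drop 1: S rot2 at col 1 lands with bottom-row=0; cleared 0 line(s) (total 0); column heights now [0 1 2 2 0 0], max=2
Drop 2: J rot0 at col 3 lands with bottom-row=2; cleared 0 line(s) (total 0); column heights now [0 1 2 4 3 3], max=4
Drop 3: T rot0 at col 1 lands with bottom-row=4; cleared 0 line(s) (total 0); column heights now [0 5 6 5 3 3], max=6

Answer: ......
......
..#...
.###..
...#..
...###
..##..
.##...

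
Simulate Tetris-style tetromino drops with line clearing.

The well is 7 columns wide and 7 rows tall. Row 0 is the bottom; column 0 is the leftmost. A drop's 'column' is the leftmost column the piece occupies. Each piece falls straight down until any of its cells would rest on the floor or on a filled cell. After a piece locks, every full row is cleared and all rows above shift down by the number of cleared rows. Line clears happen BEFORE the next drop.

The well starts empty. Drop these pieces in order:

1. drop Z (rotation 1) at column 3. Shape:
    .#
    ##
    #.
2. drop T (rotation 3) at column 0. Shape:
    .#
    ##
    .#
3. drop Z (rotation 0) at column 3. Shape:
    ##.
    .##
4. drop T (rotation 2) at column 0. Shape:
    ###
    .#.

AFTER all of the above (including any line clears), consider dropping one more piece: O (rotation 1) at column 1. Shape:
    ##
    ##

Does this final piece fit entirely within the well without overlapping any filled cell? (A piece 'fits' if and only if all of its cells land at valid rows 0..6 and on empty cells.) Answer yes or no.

Drop 1: Z rot1 at col 3 lands with bottom-row=0; cleared 0 line(s) (total 0); column heights now [0 0 0 2 3 0 0], max=3
Drop 2: T rot3 at col 0 lands with bottom-row=0; cleared 0 line(s) (total 0); column heights now [2 3 0 2 3 0 0], max=3
Drop 3: Z rot0 at col 3 lands with bottom-row=3; cleared 0 line(s) (total 0); column heights now [2 3 0 5 5 4 0], max=5
Drop 4: T rot2 at col 0 lands with bottom-row=3; cleared 0 line(s) (total 0); column heights now [5 5 5 5 5 4 0], max=5
Test piece O rot1 at col 1 (width 2): heights before test = [5 5 5 5 5 4 0]; fits = True

Answer: yes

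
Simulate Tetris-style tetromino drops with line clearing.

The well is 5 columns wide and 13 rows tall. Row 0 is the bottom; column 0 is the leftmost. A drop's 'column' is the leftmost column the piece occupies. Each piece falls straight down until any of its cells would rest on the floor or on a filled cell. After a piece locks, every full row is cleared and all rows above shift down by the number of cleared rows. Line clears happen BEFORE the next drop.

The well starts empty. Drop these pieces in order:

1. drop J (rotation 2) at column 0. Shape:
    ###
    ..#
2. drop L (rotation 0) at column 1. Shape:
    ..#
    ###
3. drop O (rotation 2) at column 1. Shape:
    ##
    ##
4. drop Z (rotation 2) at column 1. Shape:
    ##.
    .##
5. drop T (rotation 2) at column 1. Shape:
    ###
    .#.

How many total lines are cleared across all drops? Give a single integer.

Drop 1: J rot2 at col 0 lands with bottom-row=0; cleared 0 line(s) (total 0); column heights now [2 2 2 0 0], max=2
Drop 2: L rot0 at col 1 lands with bottom-row=2; cleared 0 line(s) (total 0); column heights now [2 3 3 4 0], max=4
Drop 3: O rot2 at col 1 lands with bottom-row=3; cleared 0 line(s) (total 0); column heights now [2 5 5 4 0], max=5
Drop 4: Z rot2 at col 1 lands with bottom-row=5; cleared 0 line(s) (total 0); column heights now [2 7 7 6 0], max=7
Drop 5: T rot2 at col 1 lands with bottom-row=7; cleared 0 line(s) (total 0); column heights now [2 9 9 9 0], max=9

Answer: 0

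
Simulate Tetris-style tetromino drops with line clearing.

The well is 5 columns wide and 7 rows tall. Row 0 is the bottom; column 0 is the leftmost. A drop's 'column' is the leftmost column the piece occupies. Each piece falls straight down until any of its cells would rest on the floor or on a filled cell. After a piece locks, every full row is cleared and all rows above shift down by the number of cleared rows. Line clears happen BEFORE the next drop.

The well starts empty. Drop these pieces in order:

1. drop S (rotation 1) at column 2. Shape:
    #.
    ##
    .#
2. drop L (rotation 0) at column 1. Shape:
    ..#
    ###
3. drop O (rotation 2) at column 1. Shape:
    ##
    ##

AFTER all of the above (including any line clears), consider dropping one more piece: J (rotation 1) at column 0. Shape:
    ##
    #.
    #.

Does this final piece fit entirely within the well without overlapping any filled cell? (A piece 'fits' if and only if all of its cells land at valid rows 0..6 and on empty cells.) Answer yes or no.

Answer: yes

Derivation:
Drop 1: S rot1 at col 2 lands with bottom-row=0; cleared 0 line(s) (total 0); column heights now [0 0 3 2 0], max=3
Drop 2: L rot0 at col 1 lands with bottom-row=3; cleared 0 line(s) (total 0); column heights now [0 4 4 5 0], max=5
Drop 3: O rot2 at col 1 lands with bottom-row=4; cleared 0 line(s) (total 0); column heights now [0 6 6 5 0], max=6
Test piece J rot1 at col 0 (width 2): heights before test = [0 6 6 5 0]; fits = True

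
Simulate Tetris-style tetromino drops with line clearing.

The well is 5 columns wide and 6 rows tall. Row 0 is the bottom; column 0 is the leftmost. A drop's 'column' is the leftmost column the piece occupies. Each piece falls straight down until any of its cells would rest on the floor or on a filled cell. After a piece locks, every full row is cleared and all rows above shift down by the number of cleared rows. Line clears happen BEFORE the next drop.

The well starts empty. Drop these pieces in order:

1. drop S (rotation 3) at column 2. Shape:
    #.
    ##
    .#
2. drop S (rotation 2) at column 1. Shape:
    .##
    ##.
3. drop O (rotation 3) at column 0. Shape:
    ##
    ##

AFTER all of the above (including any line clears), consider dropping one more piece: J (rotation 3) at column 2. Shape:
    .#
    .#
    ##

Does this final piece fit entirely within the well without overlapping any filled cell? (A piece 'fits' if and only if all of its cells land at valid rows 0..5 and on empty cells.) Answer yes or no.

Answer: no

Derivation:
Drop 1: S rot3 at col 2 lands with bottom-row=0; cleared 0 line(s) (total 0); column heights now [0 0 3 2 0], max=3
Drop 2: S rot2 at col 1 lands with bottom-row=3; cleared 0 line(s) (total 0); column heights now [0 4 5 5 0], max=5
Drop 3: O rot3 at col 0 lands with bottom-row=4; cleared 0 line(s) (total 0); column heights now [6 6 5 5 0], max=6
Test piece J rot3 at col 2 (width 2): heights before test = [6 6 5 5 0]; fits = False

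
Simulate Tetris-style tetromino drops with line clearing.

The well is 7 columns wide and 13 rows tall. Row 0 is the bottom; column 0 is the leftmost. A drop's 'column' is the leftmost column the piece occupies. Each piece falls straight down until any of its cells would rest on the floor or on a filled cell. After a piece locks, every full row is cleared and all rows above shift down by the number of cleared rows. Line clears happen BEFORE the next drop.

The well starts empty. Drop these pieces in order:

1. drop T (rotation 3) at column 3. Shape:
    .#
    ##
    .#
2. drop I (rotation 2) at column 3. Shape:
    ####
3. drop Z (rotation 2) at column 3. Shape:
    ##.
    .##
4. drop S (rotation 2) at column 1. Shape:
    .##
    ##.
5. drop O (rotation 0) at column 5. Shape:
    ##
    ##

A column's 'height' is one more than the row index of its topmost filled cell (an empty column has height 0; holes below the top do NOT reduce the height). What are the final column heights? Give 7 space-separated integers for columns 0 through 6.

Drop 1: T rot3 at col 3 lands with bottom-row=0; cleared 0 line(s) (total 0); column heights now [0 0 0 2 3 0 0], max=3
Drop 2: I rot2 at col 3 lands with bottom-row=3; cleared 0 line(s) (total 0); column heights now [0 0 0 4 4 4 4], max=4
Drop 3: Z rot2 at col 3 lands with bottom-row=4; cleared 0 line(s) (total 0); column heights now [0 0 0 6 6 5 4], max=6
Drop 4: S rot2 at col 1 lands with bottom-row=5; cleared 0 line(s) (total 0); column heights now [0 6 7 7 6 5 4], max=7
Drop 5: O rot0 at col 5 lands with bottom-row=5; cleared 0 line(s) (total 0); column heights now [0 6 7 7 6 7 7], max=7

Answer: 0 6 7 7 6 7 7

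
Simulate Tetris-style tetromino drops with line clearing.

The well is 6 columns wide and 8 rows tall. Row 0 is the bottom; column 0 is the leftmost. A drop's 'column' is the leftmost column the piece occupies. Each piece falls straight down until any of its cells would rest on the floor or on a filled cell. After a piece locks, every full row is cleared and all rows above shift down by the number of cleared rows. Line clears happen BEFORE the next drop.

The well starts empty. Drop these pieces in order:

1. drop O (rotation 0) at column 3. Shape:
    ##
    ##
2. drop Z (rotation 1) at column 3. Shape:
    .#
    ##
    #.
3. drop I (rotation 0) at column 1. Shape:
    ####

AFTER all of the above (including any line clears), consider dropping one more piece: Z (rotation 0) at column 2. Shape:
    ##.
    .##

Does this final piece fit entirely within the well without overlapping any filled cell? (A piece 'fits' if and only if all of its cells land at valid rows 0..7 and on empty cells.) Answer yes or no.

Answer: yes

Derivation:
Drop 1: O rot0 at col 3 lands with bottom-row=0; cleared 0 line(s) (total 0); column heights now [0 0 0 2 2 0], max=2
Drop 2: Z rot1 at col 3 lands with bottom-row=2; cleared 0 line(s) (total 0); column heights now [0 0 0 4 5 0], max=5
Drop 3: I rot0 at col 1 lands with bottom-row=5; cleared 0 line(s) (total 0); column heights now [0 6 6 6 6 0], max=6
Test piece Z rot0 at col 2 (width 3): heights before test = [0 6 6 6 6 0]; fits = True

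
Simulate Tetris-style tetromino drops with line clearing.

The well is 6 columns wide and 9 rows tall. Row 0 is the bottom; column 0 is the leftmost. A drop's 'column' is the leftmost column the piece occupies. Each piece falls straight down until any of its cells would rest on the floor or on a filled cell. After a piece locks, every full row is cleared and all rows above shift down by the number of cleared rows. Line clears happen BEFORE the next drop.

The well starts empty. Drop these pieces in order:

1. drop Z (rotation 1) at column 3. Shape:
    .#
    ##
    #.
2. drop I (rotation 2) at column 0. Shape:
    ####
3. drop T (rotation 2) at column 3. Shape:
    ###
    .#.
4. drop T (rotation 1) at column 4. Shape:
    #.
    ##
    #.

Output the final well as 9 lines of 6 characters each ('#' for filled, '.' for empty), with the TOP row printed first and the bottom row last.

Answer: ......
....#.
....##
....#.
...###
....#.
#####.
...##.
...#..

Derivation:
Drop 1: Z rot1 at col 3 lands with bottom-row=0; cleared 0 line(s) (total 0); column heights now [0 0 0 2 3 0], max=3
Drop 2: I rot2 at col 0 lands with bottom-row=2; cleared 0 line(s) (total 0); column heights now [3 3 3 3 3 0], max=3
Drop 3: T rot2 at col 3 lands with bottom-row=3; cleared 0 line(s) (total 0); column heights now [3 3 3 5 5 5], max=5
Drop 4: T rot1 at col 4 lands with bottom-row=5; cleared 0 line(s) (total 0); column heights now [3 3 3 5 8 7], max=8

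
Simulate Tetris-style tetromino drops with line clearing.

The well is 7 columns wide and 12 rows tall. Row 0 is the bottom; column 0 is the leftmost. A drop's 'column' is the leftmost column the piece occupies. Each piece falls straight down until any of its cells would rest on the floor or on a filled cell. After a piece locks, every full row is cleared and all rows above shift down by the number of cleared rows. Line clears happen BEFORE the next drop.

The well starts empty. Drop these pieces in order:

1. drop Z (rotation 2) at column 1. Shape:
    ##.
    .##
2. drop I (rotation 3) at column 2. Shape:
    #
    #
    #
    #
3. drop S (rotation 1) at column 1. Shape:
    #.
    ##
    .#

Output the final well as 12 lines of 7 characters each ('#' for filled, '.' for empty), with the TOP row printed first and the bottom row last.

Drop 1: Z rot2 at col 1 lands with bottom-row=0; cleared 0 line(s) (total 0); column heights now [0 2 2 1 0 0 0], max=2
Drop 2: I rot3 at col 2 lands with bottom-row=2; cleared 0 line(s) (total 0); column heights now [0 2 6 1 0 0 0], max=6
Drop 3: S rot1 at col 1 lands with bottom-row=6; cleared 0 line(s) (total 0); column heights now [0 9 8 1 0 0 0], max=9

Answer: .......
.......
.......
.#.....
.##....
..#....
..#....
..#....
..#....
..#....
.##....
..##...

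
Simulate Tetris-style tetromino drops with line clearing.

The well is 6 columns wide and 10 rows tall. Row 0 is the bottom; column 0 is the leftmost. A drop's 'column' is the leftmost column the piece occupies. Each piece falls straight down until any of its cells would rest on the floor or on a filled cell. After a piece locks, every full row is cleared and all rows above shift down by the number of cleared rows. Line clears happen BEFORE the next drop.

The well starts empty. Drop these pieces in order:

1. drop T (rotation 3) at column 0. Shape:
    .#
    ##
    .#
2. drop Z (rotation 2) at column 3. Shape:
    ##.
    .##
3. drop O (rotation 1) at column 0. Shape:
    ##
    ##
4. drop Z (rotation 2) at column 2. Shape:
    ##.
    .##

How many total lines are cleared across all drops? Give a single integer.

Drop 1: T rot3 at col 0 lands with bottom-row=0; cleared 0 line(s) (total 0); column heights now [2 3 0 0 0 0], max=3
Drop 2: Z rot2 at col 3 lands with bottom-row=0; cleared 0 line(s) (total 0); column heights now [2 3 0 2 2 1], max=3
Drop 3: O rot1 at col 0 lands with bottom-row=3; cleared 0 line(s) (total 0); column heights now [5 5 0 2 2 1], max=5
Drop 4: Z rot2 at col 2 lands with bottom-row=2; cleared 0 line(s) (total 0); column heights now [5 5 4 4 3 1], max=5

Answer: 0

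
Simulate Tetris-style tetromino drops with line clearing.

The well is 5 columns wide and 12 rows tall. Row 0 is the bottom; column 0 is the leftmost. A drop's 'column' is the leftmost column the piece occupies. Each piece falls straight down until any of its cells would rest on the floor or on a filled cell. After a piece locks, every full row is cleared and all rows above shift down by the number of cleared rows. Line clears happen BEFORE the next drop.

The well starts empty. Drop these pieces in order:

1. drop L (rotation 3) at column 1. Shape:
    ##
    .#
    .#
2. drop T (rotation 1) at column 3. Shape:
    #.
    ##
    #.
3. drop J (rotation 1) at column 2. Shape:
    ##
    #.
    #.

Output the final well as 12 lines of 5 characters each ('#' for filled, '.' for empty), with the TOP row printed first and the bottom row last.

Answer: .....
.....
.....
.....
.....
.....
..##.
..#..
..#..
.###.
..###
..##.

Derivation:
Drop 1: L rot3 at col 1 lands with bottom-row=0; cleared 0 line(s) (total 0); column heights now [0 3 3 0 0], max=3
Drop 2: T rot1 at col 3 lands with bottom-row=0; cleared 0 line(s) (total 0); column heights now [0 3 3 3 2], max=3
Drop 3: J rot1 at col 2 lands with bottom-row=3; cleared 0 line(s) (total 0); column heights now [0 3 6 6 2], max=6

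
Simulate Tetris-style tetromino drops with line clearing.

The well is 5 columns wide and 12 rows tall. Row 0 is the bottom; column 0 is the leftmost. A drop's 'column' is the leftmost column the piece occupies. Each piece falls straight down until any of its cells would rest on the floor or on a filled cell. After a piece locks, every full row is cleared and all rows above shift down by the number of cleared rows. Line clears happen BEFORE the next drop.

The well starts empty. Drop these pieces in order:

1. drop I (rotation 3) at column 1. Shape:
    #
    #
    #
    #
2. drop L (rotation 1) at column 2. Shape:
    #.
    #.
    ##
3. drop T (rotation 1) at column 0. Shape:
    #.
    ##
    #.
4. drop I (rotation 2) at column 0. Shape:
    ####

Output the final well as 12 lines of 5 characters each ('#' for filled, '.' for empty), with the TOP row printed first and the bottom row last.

Drop 1: I rot3 at col 1 lands with bottom-row=0; cleared 0 line(s) (total 0); column heights now [0 4 0 0 0], max=4
Drop 2: L rot1 at col 2 lands with bottom-row=0; cleared 0 line(s) (total 0); column heights now [0 4 3 1 0], max=4
Drop 3: T rot1 at col 0 lands with bottom-row=3; cleared 0 line(s) (total 0); column heights now [6 5 3 1 0], max=6
Drop 4: I rot2 at col 0 lands with bottom-row=6; cleared 0 line(s) (total 0); column heights now [7 7 7 7 0], max=7

Answer: .....
.....
.....
.....
.....
####.
#....
##...
##...
.##..
.##..
.###.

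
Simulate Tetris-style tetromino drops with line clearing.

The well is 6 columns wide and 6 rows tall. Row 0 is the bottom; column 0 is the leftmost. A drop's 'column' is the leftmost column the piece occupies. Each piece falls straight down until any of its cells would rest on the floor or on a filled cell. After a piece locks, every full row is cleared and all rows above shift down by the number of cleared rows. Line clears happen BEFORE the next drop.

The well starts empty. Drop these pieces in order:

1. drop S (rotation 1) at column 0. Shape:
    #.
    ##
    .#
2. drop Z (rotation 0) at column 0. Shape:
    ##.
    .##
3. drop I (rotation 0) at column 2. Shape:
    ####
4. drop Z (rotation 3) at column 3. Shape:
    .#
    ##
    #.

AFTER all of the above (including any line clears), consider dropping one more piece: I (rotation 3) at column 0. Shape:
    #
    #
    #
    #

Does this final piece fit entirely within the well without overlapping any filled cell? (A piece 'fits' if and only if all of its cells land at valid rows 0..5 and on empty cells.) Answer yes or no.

Drop 1: S rot1 at col 0 lands with bottom-row=0; cleared 0 line(s) (total 0); column heights now [3 2 0 0 0 0], max=3
Drop 2: Z rot0 at col 0 lands with bottom-row=2; cleared 0 line(s) (total 0); column heights now [4 4 3 0 0 0], max=4
Drop 3: I rot0 at col 2 lands with bottom-row=3; cleared 1 line(s) (total 1); column heights now [3 3 3 0 0 0], max=3
Drop 4: Z rot3 at col 3 lands with bottom-row=0; cleared 0 line(s) (total 1); column heights now [3 3 3 2 3 0], max=3
Test piece I rot3 at col 0 (width 1): heights before test = [3 3 3 2 3 0]; fits = False

Answer: no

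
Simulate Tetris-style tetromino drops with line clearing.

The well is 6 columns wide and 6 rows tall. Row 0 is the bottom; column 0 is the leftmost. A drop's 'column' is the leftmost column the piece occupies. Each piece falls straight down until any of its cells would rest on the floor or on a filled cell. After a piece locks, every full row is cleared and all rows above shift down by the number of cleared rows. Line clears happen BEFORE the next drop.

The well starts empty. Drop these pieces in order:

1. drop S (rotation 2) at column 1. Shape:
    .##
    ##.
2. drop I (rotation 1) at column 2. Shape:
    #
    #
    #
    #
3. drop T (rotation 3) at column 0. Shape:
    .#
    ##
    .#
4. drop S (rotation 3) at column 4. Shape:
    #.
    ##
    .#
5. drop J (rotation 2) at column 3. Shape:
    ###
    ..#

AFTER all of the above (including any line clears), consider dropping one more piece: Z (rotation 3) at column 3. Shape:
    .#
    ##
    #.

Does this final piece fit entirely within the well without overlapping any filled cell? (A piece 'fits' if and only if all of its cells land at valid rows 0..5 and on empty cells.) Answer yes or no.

Drop 1: S rot2 at col 1 lands with bottom-row=0; cleared 0 line(s) (total 0); column heights now [0 1 2 2 0 0], max=2
Drop 2: I rot1 at col 2 lands with bottom-row=2; cleared 0 line(s) (total 0); column heights now [0 1 6 2 0 0], max=6
Drop 3: T rot3 at col 0 lands with bottom-row=1; cleared 0 line(s) (total 0); column heights now [3 4 6 2 0 0], max=6
Drop 4: S rot3 at col 4 lands with bottom-row=0; cleared 0 line(s) (total 0); column heights now [3 4 6 2 3 2], max=6
Drop 5: J rot2 at col 3 lands with bottom-row=2; cleared 0 line(s) (total 0); column heights now [3 4 6 4 4 4], max=6
Test piece Z rot3 at col 3 (width 2): heights before test = [3 4 6 4 4 4]; fits = False

Answer: no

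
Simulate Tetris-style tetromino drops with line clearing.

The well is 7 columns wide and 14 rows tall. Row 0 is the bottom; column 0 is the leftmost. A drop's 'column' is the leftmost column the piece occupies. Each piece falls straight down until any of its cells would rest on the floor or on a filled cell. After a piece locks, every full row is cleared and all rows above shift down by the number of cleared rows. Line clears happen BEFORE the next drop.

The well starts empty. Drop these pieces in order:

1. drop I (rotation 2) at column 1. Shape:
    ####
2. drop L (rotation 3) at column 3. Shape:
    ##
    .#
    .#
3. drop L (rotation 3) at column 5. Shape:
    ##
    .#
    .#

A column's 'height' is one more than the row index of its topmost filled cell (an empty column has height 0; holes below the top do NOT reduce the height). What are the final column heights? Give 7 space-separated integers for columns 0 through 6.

Answer: 0 1 1 4 4 3 3

Derivation:
Drop 1: I rot2 at col 1 lands with bottom-row=0; cleared 0 line(s) (total 0); column heights now [0 1 1 1 1 0 0], max=1
Drop 2: L rot3 at col 3 lands with bottom-row=1; cleared 0 line(s) (total 0); column heights now [0 1 1 4 4 0 0], max=4
Drop 3: L rot3 at col 5 lands with bottom-row=0; cleared 0 line(s) (total 0); column heights now [0 1 1 4 4 3 3], max=4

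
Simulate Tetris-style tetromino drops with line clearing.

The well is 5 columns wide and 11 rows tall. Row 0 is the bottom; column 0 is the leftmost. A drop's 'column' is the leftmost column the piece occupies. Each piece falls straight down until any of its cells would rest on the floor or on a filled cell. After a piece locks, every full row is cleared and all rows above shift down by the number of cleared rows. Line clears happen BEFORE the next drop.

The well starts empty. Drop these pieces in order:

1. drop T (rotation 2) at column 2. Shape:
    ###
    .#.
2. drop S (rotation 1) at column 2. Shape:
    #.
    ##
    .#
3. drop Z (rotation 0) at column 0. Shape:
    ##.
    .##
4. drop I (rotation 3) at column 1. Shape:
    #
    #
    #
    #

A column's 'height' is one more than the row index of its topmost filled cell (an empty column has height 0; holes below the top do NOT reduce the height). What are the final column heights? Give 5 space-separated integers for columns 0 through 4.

Drop 1: T rot2 at col 2 lands with bottom-row=0; cleared 0 line(s) (total 0); column heights now [0 0 2 2 2], max=2
Drop 2: S rot1 at col 2 lands with bottom-row=2; cleared 0 line(s) (total 0); column heights now [0 0 5 4 2], max=5
Drop 3: Z rot0 at col 0 lands with bottom-row=5; cleared 0 line(s) (total 0); column heights now [7 7 6 4 2], max=7
Drop 4: I rot3 at col 1 lands with bottom-row=7; cleared 0 line(s) (total 0); column heights now [7 11 6 4 2], max=11

Answer: 7 11 6 4 2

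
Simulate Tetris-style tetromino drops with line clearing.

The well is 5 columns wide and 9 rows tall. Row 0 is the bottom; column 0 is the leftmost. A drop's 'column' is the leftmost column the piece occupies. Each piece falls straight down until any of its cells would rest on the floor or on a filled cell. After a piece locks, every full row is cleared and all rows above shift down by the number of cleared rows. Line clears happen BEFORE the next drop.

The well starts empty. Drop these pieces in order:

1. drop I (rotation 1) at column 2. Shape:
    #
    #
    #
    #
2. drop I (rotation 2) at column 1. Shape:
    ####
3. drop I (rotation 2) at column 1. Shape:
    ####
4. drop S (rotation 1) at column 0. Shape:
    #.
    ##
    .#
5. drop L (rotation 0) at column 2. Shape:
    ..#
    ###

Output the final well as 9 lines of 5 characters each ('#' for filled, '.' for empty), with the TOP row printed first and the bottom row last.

Drop 1: I rot1 at col 2 lands with bottom-row=0; cleared 0 line(s) (total 0); column heights now [0 0 4 0 0], max=4
Drop 2: I rot2 at col 1 lands with bottom-row=4; cleared 0 line(s) (total 0); column heights now [0 5 5 5 5], max=5
Drop 3: I rot2 at col 1 lands with bottom-row=5; cleared 0 line(s) (total 0); column heights now [0 6 6 6 6], max=6
Drop 4: S rot1 at col 0 lands with bottom-row=6; cleared 0 line(s) (total 0); column heights now [9 8 6 6 6], max=9
Drop 5: L rot0 at col 2 lands with bottom-row=6; cleared 0 line(s) (total 0); column heights now [9 8 7 7 8], max=9

Answer: #....
##..#
.####
.####
.####
..#..
..#..
..#..
..#..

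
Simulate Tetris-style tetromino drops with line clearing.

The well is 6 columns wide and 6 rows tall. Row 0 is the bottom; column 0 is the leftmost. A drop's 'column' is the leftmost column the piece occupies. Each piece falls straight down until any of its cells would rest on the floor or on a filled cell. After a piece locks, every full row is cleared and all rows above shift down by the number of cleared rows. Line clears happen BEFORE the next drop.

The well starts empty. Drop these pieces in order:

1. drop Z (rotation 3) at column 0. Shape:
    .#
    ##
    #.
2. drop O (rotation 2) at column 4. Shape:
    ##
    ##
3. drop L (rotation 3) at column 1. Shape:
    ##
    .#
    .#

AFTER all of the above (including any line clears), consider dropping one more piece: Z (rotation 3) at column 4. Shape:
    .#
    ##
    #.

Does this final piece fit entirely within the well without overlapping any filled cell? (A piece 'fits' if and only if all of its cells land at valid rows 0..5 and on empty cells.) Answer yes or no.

Drop 1: Z rot3 at col 0 lands with bottom-row=0; cleared 0 line(s) (total 0); column heights now [2 3 0 0 0 0], max=3
Drop 2: O rot2 at col 4 lands with bottom-row=0; cleared 0 line(s) (total 0); column heights now [2 3 0 0 2 2], max=3
Drop 3: L rot3 at col 1 lands with bottom-row=1; cleared 0 line(s) (total 0); column heights now [2 4 4 0 2 2], max=4
Test piece Z rot3 at col 4 (width 2): heights before test = [2 4 4 0 2 2]; fits = True

Answer: yes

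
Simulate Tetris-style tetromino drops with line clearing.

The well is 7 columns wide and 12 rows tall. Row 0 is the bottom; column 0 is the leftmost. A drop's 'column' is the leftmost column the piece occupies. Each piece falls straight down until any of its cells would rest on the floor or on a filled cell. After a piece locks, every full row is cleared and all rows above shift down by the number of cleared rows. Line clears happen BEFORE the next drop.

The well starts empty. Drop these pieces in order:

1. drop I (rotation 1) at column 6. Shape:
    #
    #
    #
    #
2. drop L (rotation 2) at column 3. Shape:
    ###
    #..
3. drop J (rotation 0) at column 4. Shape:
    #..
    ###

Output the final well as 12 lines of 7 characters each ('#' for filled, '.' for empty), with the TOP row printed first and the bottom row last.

Answer: .......
.......
.......
.......
.......
.......
....#..
....###
......#
......#
...####
...#..#

Derivation:
Drop 1: I rot1 at col 6 lands with bottom-row=0; cleared 0 line(s) (total 0); column heights now [0 0 0 0 0 0 4], max=4
Drop 2: L rot2 at col 3 lands with bottom-row=0; cleared 0 line(s) (total 0); column heights now [0 0 0 2 2 2 4], max=4
Drop 3: J rot0 at col 4 lands with bottom-row=4; cleared 0 line(s) (total 0); column heights now [0 0 0 2 6 5 5], max=6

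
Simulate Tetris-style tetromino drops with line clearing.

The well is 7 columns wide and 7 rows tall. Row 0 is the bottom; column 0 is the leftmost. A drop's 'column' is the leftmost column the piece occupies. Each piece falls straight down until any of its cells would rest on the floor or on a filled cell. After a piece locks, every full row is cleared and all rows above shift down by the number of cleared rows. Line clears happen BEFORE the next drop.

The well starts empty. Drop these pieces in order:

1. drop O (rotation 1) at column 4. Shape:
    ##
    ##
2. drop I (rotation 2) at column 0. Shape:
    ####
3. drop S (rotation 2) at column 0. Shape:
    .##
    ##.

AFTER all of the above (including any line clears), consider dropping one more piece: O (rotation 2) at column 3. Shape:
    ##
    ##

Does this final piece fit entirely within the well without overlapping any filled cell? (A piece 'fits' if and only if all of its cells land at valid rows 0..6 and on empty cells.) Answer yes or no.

Answer: yes

Derivation:
Drop 1: O rot1 at col 4 lands with bottom-row=0; cleared 0 line(s) (total 0); column heights now [0 0 0 0 2 2 0], max=2
Drop 2: I rot2 at col 0 lands with bottom-row=0; cleared 0 line(s) (total 0); column heights now [1 1 1 1 2 2 0], max=2
Drop 3: S rot2 at col 0 lands with bottom-row=1; cleared 0 line(s) (total 0); column heights now [2 3 3 1 2 2 0], max=3
Test piece O rot2 at col 3 (width 2): heights before test = [2 3 3 1 2 2 0]; fits = True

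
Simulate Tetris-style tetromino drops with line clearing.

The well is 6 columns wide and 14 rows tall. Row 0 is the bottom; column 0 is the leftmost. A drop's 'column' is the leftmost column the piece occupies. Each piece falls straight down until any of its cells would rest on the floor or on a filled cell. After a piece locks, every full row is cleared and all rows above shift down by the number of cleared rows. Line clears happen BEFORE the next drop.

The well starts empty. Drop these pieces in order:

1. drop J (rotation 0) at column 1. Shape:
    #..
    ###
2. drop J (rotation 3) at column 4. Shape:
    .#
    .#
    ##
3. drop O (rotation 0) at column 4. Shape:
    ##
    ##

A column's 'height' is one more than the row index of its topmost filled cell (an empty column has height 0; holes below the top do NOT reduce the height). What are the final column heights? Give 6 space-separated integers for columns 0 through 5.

Drop 1: J rot0 at col 1 lands with bottom-row=0; cleared 0 line(s) (total 0); column heights now [0 2 1 1 0 0], max=2
Drop 2: J rot3 at col 4 lands with bottom-row=0; cleared 0 line(s) (total 0); column heights now [0 2 1 1 1 3], max=3
Drop 3: O rot0 at col 4 lands with bottom-row=3; cleared 0 line(s) (total 0); column heights now [0 2 1 1 5 5], max=5

Answer: 0 2 1 1 5 5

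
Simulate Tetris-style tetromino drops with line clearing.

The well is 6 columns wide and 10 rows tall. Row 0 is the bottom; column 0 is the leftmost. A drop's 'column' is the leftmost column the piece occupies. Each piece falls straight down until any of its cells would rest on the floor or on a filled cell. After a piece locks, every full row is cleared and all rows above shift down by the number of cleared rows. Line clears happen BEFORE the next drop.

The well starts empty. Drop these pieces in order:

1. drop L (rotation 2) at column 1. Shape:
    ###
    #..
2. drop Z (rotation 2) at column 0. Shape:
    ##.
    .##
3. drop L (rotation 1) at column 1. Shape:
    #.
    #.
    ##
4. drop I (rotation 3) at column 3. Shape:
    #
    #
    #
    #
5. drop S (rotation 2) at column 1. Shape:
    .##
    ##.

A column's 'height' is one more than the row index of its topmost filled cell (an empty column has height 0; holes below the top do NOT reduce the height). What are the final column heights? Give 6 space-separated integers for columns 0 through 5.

Answer: 4 8 9 9 0 0

Derivation:
Drop 1: L rot2 at col 1 lands with bottom-row=0; cleared 0 line(s) (total 0); column heights now [0 2 2 2 0 0], max=2
Drop 2: Z rot2 at col 0 lands with bottom-row=2; cleared 0 line(s) (total 0); column heights now [4 4 3 2 0 0], max=4
Drop 3: L rot1 at col 1 lands with bottom-row=4; cleared 0 line(s) (total 0); column heights now [4 7 5 2 0 0], max=7
Drop 4: I rot3 at col 3 lands with bottom-row=2; cleared 0 line(s) (total 0); column heights now [4 7 5 6 0 0], max=7
Drop 5: S rot2 at col 1 lands with bottom-row=7; cleared 0 line(s) (total 0); column heights now [4 8 9 9 0 0], max=9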